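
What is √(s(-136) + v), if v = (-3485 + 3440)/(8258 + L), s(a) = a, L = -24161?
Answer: I*√424622469/1767 ≈ 11.662*I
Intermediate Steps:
v = 5/1767 (v = (-3485 + 3440)/(8258 - 24161) = -45/(-15903) = -45*(-1/15903) = 5/1767 ≈ 0.0028297)
√(s(-136) + v) = √(-136 + 5/1767) = √(-240307/1767) = I*√424622469/1767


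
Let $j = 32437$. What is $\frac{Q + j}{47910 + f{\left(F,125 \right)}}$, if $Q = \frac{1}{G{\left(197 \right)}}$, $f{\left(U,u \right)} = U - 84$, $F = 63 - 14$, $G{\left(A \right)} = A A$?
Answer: $\frac{1258847534}{1857980875} \approx 0.67754$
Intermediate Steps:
$G{\left(A \right)} = A^{2}$
$F = 49$
$f{\left(U,u \right)} = -84 + U$
$Q = \frac{1}{38809}$ ($Q = \frac{1}{197^{2}} = \frac{1}{38809} \approx 2.5767 \cdot 10^{-5}$)
$\frac{Q + j}{47910 + f{\left(F,125 \right)}} = \frac{\frac{1}{38809} + 32437}{47910 + \left(-84 + 49\right)} = \frac{1258847534}{38809 \left(47910 - 35\right)} = \frac{1258847534}{38809 \cdot 47875} = \frac{1258847534}{38809} \cdot \frac{1}{47875} = \frac{1258847534}{1857980875}$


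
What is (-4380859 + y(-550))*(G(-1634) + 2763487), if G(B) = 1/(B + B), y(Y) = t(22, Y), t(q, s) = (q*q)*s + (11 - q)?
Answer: -20984020046745525/1634 ≈ -1.2842e+13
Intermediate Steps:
t(q, s) = 11 - q + s*q**2 (t(q, s) = q**2*s + (11 - q) = s*q**2 + (11 - q) = 11 - q + s*q**2)
y(Y) = -11 + 484*Y (y(Y) = 11 - 1*22 + Y*22**2 = 11 - 22 + Y*484 = 11 - 22 + 484*Y = -11 + 484*Y)
G(B) = 1/(2*B)
(-4380859 + y(-550))*(G(-1634) + 2763487) = (-4380859 + (-11 + 484*(-550)))*((1/2)/(-1634) + 2763487) = (-4380859 + (-11 - 266200))*((1/2)*(-1/1634) + 2763487) = (-4380859 - 266211)*(-1/3268 + 2763487) = -4647070*9031075515/3268 = -20984020046745525/1634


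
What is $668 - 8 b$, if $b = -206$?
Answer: $2316$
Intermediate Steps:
$668 - 8 b = 668 - 8 \left(-206\right) = 668 - -1648 = 668 + 1648 = 2316$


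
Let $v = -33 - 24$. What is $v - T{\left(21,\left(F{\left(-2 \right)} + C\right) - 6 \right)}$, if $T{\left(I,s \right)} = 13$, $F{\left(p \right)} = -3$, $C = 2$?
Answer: $-70$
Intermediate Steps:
$v = -57$ ($v = -33 - 24 = -57$)
$v - T{\left(21,\left(F{\left(-2 \right)} + C\right) - 6 \right)} = -57 - 13 = -70$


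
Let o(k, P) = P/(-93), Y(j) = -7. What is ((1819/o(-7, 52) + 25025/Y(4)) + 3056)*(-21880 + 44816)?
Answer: -1124752770/13 ≈ -8.6519e+7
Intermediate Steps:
o(k, P) = -P/93 (o(k, P) = P*(-1/93) = -P/93)
((1819/o(-7, 52) + 25025/Y(4)) + 3056)*(-21880 + 44816) = ((1819/((-1/93*52)) + 25025/(-7)) + 3056)*(-21880 + 44816) = ((1819/(-52/93) + 25025*(-1/7)) + 3056)*22936 = ((1819*(-93/52) - 3575) + 3056)*22936 = ((-169167/52 - 3575) + 3056)*22936 = (-355067/52 + 3056)*22936 = -196155/52*22936 = -1124752770/13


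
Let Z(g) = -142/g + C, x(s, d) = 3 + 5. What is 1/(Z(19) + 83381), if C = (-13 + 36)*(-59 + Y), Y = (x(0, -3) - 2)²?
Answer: 19/1574046 ≈ 1.2071e-5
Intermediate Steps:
x(s, d) = 8
Y = 36 (Y = (8 - 2)² = 6² = 36)
C = -529 (C = (-13 + 36)*(-59 + 36) = 23*(-23) = -529)
Z(g) = -529 - 142/g (Z(g) = -142/g - 529 = -529 - 142/g)
1/(Z(19) + 83381) = 1/((-529 - 142/19) + 83381) = 1/(-10193/19 + 83381) = 1/(1574046/19) = 19/1574046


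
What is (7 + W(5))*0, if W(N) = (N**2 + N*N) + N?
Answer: 0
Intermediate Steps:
W(N) = N + 2*N**2 (W(N) = (N**2 + N**2) + N = 2*N**2 + N = N + 2*N**2)
(7 + W(5))*0 = (7 + 5*(1 + 2*5))*0 = (7 + 5*(1 + 10))*0 = (7 + 5*11)*0 = (7 + 55)*0 = 62*0 = 0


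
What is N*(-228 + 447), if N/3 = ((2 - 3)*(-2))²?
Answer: 2628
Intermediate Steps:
N = 12 (N = 3*((2 - 3)*(-2))² = 3*(-1*(-2))² = 3*2² = 3*4 = 12)
N*(-228 + 447) = 12*(-228 + 447) = 12*219 = 2628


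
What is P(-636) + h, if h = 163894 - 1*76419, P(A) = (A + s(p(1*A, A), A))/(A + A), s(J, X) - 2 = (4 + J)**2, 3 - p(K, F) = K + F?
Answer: 36544331/424 ≈ 86190.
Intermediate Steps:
p(K, F) = 3 - F - K (p(K, F) = 3 - (K + F) = 3 - (F + K) = 3 + (-F - K) = 3 - F - K)
s(J, X) = 2 + (4 + J)**2
P(A) = (2 + A + (7 - 2*A)**2)/(2*A) (P(A) = (A + (2 + (4 + (3 - A - A))**2))/(A + A) = (A + (2 + (4 + (3 - A - A))**2))/((2*A)) = (A + (2 + (4 + (3 - 2*A))**2))*(1/(2*A)) = (A + (2 + (7 - 2*A)**2))*(1/(2*A)) = (2 + A + (7 - 2*A)**2)*(1/(2*A)) = (2 + A + (7 - 2*A)**2)/(2*A))
h = 87475 (h = 163894 - 76419 = 87475)
P(-636) + h = (1/2)*(2 - 636 + (-7 + 2*(-636))**2)/(-636) + 87475 = (1/2)*(-1/636)*(2 - 636 + (-7 - 1272)**2) + 87475 = (1/2)*(-1/636)*(2 - 636 + (-1279)**2) + 87475 = (1/2)*(-1/636)*(2 - 636 + 1635841) + 87475 = (1/2)*(-1/636)*1635207 + 87475 = -545069/424 + 87475 = 36544331/424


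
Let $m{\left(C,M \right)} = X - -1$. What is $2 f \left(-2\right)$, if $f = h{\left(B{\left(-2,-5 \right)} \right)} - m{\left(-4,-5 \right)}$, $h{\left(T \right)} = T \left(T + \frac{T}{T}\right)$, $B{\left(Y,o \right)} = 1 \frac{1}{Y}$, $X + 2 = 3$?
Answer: $9$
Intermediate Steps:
$X = 1$ ($X = -2 + 3 = 1$)
$B{\left(Y,o \right)} = \frac{1}{Y}$
$h{\left(T \right)} = T \left(1 + T\right)$ ($h{\left(T \right)} = T \left(T + 1\right) = T \left(1 + T\right)$)
$m{\left(C,M \right)} = 2$ ($m{\left(C,M \right)} = 1 - -1 = 1 + 1 = 2$)
$f = - \frac{9}{4}$ ($f = \frac{1 + \frac{1}{-2}}{-2} - 2 = - \frac{1 - \frac{1}{2}}{2} - 2 = \left(- \frac{1}{2}\right) \frac{1}{2} - 2 = - \frac{1}{4} - 2 = - \frac{9}{4} \approx -2.25$)
$2 f \left(-2\right) = 2 \left(- \frac{9}{4}\right) \left(-2\right) = \left(- \frac{9}{2}\right) \left(-2\right) = 9$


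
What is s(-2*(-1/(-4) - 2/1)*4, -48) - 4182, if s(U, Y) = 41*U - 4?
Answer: -3612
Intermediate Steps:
s(U, Y) = -4 + 41*U
s(-2*(-1/(-4) - 2/1)*4, -48) - 4182 = (-4 + 41*(-2*(-1/(-4) - 2/1)*4)) - 4182 = (-4 + 41*(-2*(-1*(-¼) - 2*1)*4)) - 4182 = (-4 + 41*(-2*(¼ - 2)*4)) - 4182 = (-4 + 41*(-2*(-7/4)*4)) - 4182 = (-4 + 41*((7/2)*4)) - 4182 = (-4 + 41*14) - 4182 = (-4 + 574) - 4182 = 570 - 4182 = -3612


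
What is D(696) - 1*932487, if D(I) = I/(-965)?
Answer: -899850651/965 ≈ -9.3249e+5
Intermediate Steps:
D(I) = -I/965 (D(I) = I*(-1/965) = -I/965)
D(696) - 1*932487 = -1/965*696 - 1*932487 = -696/965 - 932487 = -899850651/965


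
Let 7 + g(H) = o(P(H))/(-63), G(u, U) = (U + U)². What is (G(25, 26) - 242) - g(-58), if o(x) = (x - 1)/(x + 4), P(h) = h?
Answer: 8399597/3402 ≈ 2469.0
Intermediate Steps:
o(x) = (-1 + x)/(4 + x)
G(u, U) = 4*U² (G(u, U) = (2*U)² = 4*U²)
g(H) = -7 - (-1 + H)/(63*(4 + H)) (g(H) = -7 + ((-1 + H)/(4 + H))/(-63) = -7 + ((-1 + H)/(4 + H))*(-1/63) = -7 - (-1 + H)/(63*(4 + H)))
(G(25, 26) - 242) - g(-58) = (4*26² - 242) - (-1763 - 442*(-58))/(63*(4 - 58)) = (4*676 - 242) - (-1763 + 25636)/(63*(-54)) = (2704 - 242) - (-1)*23873/(63*54) = 2462 - 1*(-23873/3402) = 2462 + 23873/3402 = 8399597/3402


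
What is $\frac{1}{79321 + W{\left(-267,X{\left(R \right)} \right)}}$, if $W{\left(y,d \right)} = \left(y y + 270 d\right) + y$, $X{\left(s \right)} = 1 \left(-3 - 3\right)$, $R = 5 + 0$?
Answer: $\frac{1}{148723} \approx 6.7239 \cdot 10^{-6}$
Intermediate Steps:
$R = 5$
$X{\left(s \right)} = -6$ ($X{\left(s \right)} = 1 \left(-6\right) = -6$)
$W{\left(y,d \right)} = y + y^{2} + 270 d$ ($W{\left(y,d \right)} = \left(y^{2} + 270 d\right) + y = y + y^{2} + 270 d$)
$\frac{1}{79321 + W{\left(-267,X{\left(R \right)} \right)}} = \frac{1}{79321 + \left(-267 + \left(-267\right)^{2} + 270 \left(-6\right)\right)} = \frac{1}{79321 - -69402} = \frac{1}{79321 + 69402} = \frac{1}{148723}$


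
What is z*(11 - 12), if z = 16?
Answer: -16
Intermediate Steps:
z*(11 - 12) = 16*(11 - 12) = 16*(-1) = -16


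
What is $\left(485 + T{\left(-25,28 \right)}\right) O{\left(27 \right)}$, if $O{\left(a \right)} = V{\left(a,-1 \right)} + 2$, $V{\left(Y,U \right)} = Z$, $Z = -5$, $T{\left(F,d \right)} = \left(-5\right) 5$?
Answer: $-1380$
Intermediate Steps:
$T{\left(F,d \right)} = -25$
$V{\left(Y,U \right)} = -5$
$O{\left(a \right)} = -3$ ($O{\left(a \right)} = -5 + 2 = -3$)
$\left(485 + T{\left(-25,28 \right)}\right) O{\left(27 \right)} = \left(485 - 25\right) \left(-3\right) = 460 \left(-3\right) = -1380$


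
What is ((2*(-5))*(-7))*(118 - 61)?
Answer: 3990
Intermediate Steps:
((2*(-5))*(-7))*(118 - 61) = -10*(-7)*57 = 70*57 = 3990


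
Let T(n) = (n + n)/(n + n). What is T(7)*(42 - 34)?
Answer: 8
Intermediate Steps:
T(n) = 1 (T(n) = (2*n)/((2*n)) = (2*n)*(1/(2*n)) = 1)
T(7)*(42 - 34) = 1*(42 - 34) = 1*8 = 8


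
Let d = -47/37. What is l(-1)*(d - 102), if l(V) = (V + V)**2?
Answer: -15284/37 ≈ -413.08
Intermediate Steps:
d = -47/37 (d = -47*1/37 = -47/37 ≈ -1.2703)
l(V) = 4*V**2 (l(V) = (2*V)**2 = 4*V**2)
l(-1)*(d - 102) = (4*(-1)**2)*(-47/37 - 102) = (4*1)*(-3821/37) = 4*(-3821/37) = -15284/37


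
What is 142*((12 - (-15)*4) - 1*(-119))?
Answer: 27122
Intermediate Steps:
142*((12 - (-15)*4) - 1*(-119)) = 142*((12 - 1*(-60)) + 119) = 142*((12 + 60) + 119) = 142*(72 + 119) = 142*191 = 27122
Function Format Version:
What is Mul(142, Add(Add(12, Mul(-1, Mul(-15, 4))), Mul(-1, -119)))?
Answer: 27122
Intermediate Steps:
Mul(142, Add(Add(12, Mul(-1, Mul(-15, 4))), Mul(-1, -119))) = Mul(142, Add(Add(12, Mul(-1, -60)), 119)) = Mul(142, Add(Add(12, 60), 119)) = Mul(142, Add(72, 119)) = Mul(142, 191) = 27122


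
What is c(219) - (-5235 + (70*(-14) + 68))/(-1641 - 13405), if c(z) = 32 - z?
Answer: -2819749/15046 ≈ -187.41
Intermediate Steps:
c(219) - (-5235 + (70*(-14) + 68))/(-1641 - 13405) = (32 - 1*219) - (-5235 + (70*(-14) + 68))/(-1641 - 13405) = (32 - 219) - (-5235 + (-980 + 68))/(-15046) = -187 - (-5235 - 912)*(-1)/15046 = -187 - (-6147)*(-1)/15046 = -187 - 1*6147/15046 = -187 - 6147/15046 = -2819749/15046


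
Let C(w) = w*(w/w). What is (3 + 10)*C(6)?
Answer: 78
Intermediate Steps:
C(w) = w (C(w) = w*1 = w)
(3 + 10)*C(6) = (3 + 10)*6 = 13*6 = 78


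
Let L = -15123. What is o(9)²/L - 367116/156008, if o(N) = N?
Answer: -463710993/196609082 ≈ -2.3585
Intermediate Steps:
o(9)²/L - 367116/156008 = 9²/(-15123) - 367116/156008 = 81*(-1/15123) - 367116*1/156008 = -27/5041 - 91779/39002 = -463710993/196609082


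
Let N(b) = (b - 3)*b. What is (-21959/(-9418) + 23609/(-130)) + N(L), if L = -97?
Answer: 2914150777/306085 ≈ 9520.7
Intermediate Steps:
N(b) = b*(-3 + b) (N(b) = (-3 + b)*b = b*(-3 + b))
(-21959/(-9418) + 23609/(-130)) + N(L) = (-21959/(-9418) + 23609/(-130)) - 97*(-3 - 97) = (-21959*(-1/9418) + 23609*(-1/130)) - 97*(-100) = (21959/9418 - 23609/130) + 9700 = -54873723/306085 + 9700 = 2914150777/306085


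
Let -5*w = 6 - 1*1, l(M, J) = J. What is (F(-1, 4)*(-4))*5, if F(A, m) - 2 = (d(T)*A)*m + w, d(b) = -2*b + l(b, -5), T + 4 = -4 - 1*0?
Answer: 860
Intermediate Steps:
T = -8 (T = -4 + (-4 - 1*0) = -4 + (-4 + 0) = -4 - 4 = -8)
d(b) = -5 - 2*b (d(b) = -2*b - 5 = -5 - 2*b)
w = -1 (w = -(6 - 1*1)/5 = -(6 - 1)/5 = -⅕*5 = -1)
F(A, m) = 1 + 11*A*m (F(A, m) = 2 + (((-5 - 2*(-8))*A)*m - 1) = 2 + (((-5 + 16)*A)*m - 1) = 2 + ((11*A)*m - 1) = 2 + (11*A*m - 1) = 2 + (-1 + 11*A*m) = 1 + 11*A*m)
(F(-1, 4)*(-4))*5 = ((1 + 11*(-1)*4)*(-4))*5 = ((1 - 44)*(-4))*5 = -43*(-4)*5 = 172*5 = 860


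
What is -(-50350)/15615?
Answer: 10070/3123 ≈ 3.2245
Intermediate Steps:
-(-50350)/15615 = -5*(-2014/3123) = 10070/3123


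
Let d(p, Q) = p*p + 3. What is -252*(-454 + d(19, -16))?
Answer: 22680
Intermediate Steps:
d(p, Q) = 3 + p² (d(p, Q) = p² + 3 = 3 + p²)
-252*(-454 + d(19, -16)) = -252*(-454 + (3 + 19²)) = -252*(-454 + (3 + 361)) = -252*(-454 + 364) = -252*(-90) = 22680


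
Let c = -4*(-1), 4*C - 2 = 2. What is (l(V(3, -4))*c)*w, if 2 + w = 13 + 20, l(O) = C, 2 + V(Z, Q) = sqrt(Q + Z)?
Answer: 124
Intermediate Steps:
C = 1 (C = 1/2 + (1/4)*2 = 1/2 + 1/2 = 1)
V(Z, Q) = -2 + sqrt(Q + Z)
l(O) = 1
w = 31 (w = -2 + (13 + 20) = -2 + 33 = 31)
c = 4
(l(V(3, -4))*c)*w = (1*4)*31 = 4*31 = 124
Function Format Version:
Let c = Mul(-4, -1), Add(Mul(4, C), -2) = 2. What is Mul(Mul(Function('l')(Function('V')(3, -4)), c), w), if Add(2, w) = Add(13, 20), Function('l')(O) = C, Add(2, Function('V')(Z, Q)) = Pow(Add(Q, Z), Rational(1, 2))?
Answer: 124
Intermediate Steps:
C = 1 (C = Add(Rational(1, 2), Mul(Rational(1, 4), 2)) = Add(Rational(1, 2), Rational(1, 2)) = 1)
Function('V')(Z, Q) = Add(-2, Pow(Add(Q, Z), Rational(1, 2)))
Function('l')(O) = 1
w = 31 (w = Add(-2, Add(13, 20)) = Add(-2, 33) = 31)
c = 4
Mul(Mul(Function('l')(Function('V')(3, -4)), c), w) = Mul(Mul(1, 4), 31) = Mul(4, 31) = 124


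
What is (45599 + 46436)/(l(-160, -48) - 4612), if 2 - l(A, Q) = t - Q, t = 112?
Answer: -18407/954 ≈ -19.295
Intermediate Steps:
l(A, Q) = -110 + Q (l(A, Q) = 2 - (112 - Q) = 2 + (-112 + Q) = -110 + Q)
(45599 + 46436)/(l(-160, -48) - 4612) = (45599 + 46436)/((-110 - 48) - 4612) = 92035/(-158 - 4612) = 92035/(-4770) = 92035*(-1/4770) = -18407/954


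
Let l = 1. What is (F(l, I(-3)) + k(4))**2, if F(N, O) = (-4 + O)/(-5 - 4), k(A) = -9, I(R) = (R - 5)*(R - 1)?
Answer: 11881/81 ≈ 146.68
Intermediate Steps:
I(R) = (-1 + R)*(-5 + R) (I(R) = (-5 + R)*(-1 + R) = (-1 + R)*(-5 + R))
F(N, O) = 4/9 - O/9 (F(N, O) = (-4 + O)/(-9) = (-4 + O)*(-1/9) = 4/9 - O/9)
(F(l, I(-3)) + k(4))**2 = ((4/9 - (5 + (-3)**2 - 6*(-3))/9) - 9)**2 = ((4/9 - (5 + 9 + 18)/9) - 9)**2 = ((4/9 - 1/9*32) - 9)**2 = ((4/9 - 32/9) - 9)**2 = (-28/9 - 9)**2 = (-109/9)**2 = 11881/81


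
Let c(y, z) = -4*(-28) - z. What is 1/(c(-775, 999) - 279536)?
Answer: -1/280423 ≈ -3.5660e-6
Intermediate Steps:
c(y, z) = 112 - z
1/(c(-775, 999) - 279536) = 1/((112 - 1*999) - 279536) = 1/((112 - 999) - 279536) = 1/(-887 - 279536) = 1/(-280423) = -1/280423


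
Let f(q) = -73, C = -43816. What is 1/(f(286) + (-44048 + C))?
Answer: -1/87937 ≈ -1.1372e-5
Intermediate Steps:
1/(f(286) + (-44048 + C)) = 1/(-73 + (-44048 - 43816)) = 1/(-73 - 87864) = 1/(-87937) = -1/87937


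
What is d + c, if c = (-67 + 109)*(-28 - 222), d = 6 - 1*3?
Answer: -10497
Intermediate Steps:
d = 3 (d = 6 - 3 = 3)
c = -10500 (c = 42*(-250) = -10500)
d + c = 3 - 10500 = -10497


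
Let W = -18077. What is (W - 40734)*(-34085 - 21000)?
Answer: 3239603935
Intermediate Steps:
(W - 40734)*(-34085 - 21000) = (-18077 - 40734)*(-34085 - 21000) = -58811*(-55085) = 3239603935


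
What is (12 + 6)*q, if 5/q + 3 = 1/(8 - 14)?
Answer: -540/19 ≈ -28.421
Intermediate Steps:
q = -30/19 (q = 5/(-3 + 1/(8 - 14)) = 5/(-3 + 1/(-6)) = 5/(-3 - 1/6) = 5/(-19/6) = 5*(-6/19) = -30/19 ≈ -1.5789)
(12 + 6)*q = (12 + 6)*(-30/19) = 18*(-30/19) = -540/19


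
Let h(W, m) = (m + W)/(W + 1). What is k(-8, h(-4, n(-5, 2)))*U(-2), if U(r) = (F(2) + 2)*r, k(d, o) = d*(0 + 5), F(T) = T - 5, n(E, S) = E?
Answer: -80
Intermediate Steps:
F(T) = -5 + T
h(W, m) = (W + m)/(1 + W)
k(d, o) = 5*d (k(d, o) = d*5 = 5*d)
U(r) = -r (U(r) = ((-5 + 2) + 2)*r = (-3 + 2)*r = -r)
k(-8, h(-4, n(-5, 2)))*U(-2) = (5*(-8))*(-1*(-2)) = -40*2 = -80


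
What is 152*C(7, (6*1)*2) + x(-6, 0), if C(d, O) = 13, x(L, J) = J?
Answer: 1976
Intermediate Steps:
152*C(7, (6*1)*2) + x(-6, 0) = 152*13 + 0 = 1976 + 0 = 1976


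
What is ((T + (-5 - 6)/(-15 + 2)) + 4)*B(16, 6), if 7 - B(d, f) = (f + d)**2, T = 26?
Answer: -191277/13 ≈ -14714.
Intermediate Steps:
B(d, f) = 7 - (d + f)**2 (B(d, f) = 7 - (f + d)**2 = 7 - (d + f)**2)
((T + (-5 - 6)/(-15 + 2)) + 4)*B(16, 6) = ((26 + (-5 - 6)/(-15 + 2)) + 4)*(7 - (16 + 6)**2) = ((26 - 11/(-13)) + 4)*(7 - 1*22**2) = ((26 - 11*(-1/13)) + 4)*(7 - 1*484) = ((26 + 11/13) + 4)*(7 - 484) = (349/13 + 4)*(-477) = (401/13)*(-477) = -191277/13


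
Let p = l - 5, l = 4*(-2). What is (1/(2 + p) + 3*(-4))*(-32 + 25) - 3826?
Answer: -41155/11 ≈ -3741.4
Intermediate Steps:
l = -8
p = -13 (p = -8 - 5 = -13)
(1/(2 + p) + 3*(-4))*(-32 + 25) - 3826 = (1/(2 - 13) + 3*(-4))*(-32 + 25) - 3826 = (1/(-11) - 12)*(-7) - 3826 = (-1/11 - 12)*(-7) - 3826 = -133/11*(-7) - 3826 = 931/11 - 3826 = -41155/11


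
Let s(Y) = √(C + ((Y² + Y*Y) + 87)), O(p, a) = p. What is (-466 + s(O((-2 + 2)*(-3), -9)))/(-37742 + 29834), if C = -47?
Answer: 233/3954 - √10/3954 ≈ 0.058128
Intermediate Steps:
s(Y) = √(40 + 2*Y²) (s(Y) = √(-47 + ((Y² + Y*Y) + 87)) = √(-47 + ((Y² + Y²) + 87)) = √(-47 + (2*Y² + 87)) = √(-47 + (87 + 2*Y²)) = √(40 + 2*Y²))
(-466 + s(O((-2 + 2)*(-3), -9)))/(-37742 + 29834) = (-466 + √(40 + 2*((-2 + 2)*(-3))²))/(-37742 + 29834) = (-466 + √(40 + 2*(0*(-3))²))/(-7908) = (-466 + √(40 + 2*0²))*(-1/7908) = (-466 + √(40 + 2*0))*(-1/7908) = (-466 + √(40 + 0))*(-1/7908) = (-466 + √40)*(-1/7908) = (-466 + 2*√10)*(-1/7908) = 233/3954 - √10/3954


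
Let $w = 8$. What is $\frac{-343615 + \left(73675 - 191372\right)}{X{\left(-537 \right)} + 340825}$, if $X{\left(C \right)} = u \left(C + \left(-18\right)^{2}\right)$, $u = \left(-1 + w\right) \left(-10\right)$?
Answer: $- \frac{461312}{355735} \approx -1.2968$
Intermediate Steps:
$u = -70$ ($u = \left(-1 + 8\right) \left(-10\right) = 7 \left(-10\right) = -70$)
$X{\left(C \right)} = -22680 - 70 C$ ($X{\left(C \right)} = - 70 \left(C + \left(-18\right)^{2}\right) = - 70 \left(C + 324\right) = - 70 \left(324 + C\right) = -22680 - 70 C$)
$\frac{-343615 + \left(73675 - 191372\right)}{X{\left(-537 \right)} + 340825} = \frac{-343615 + \left(73675 - 191372\right)}{\left(-22680 - -37590\right) + 340825} = \frac{-343615 + \left(73675 - 191372\right)}{\left(-22680 + 37590\right) + 340825} = \frac{-343615 - 117697}{14910 + 340825} = - \frac{461312}{355735}$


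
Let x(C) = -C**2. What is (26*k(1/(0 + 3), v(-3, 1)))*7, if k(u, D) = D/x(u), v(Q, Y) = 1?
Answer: -1638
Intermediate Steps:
k(u, D) = -D/u**2 (k(u, D) = D/((-u**2)) = D*(-1/u**2) = -D/u**2)
(26*k(1/(0 + 3), v(-3, 1)))*7 = (26*(-1*1/(1/(0 + 3))**2))*7 = (26*(-1*1/(1/3)**2))*7 = (26*(-1*1*9))*7 = (26*(-9))*7 = -234*7 = -1638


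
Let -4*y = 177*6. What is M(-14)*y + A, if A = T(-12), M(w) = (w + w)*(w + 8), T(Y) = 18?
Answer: -44586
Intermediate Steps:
M(w) = 2*w*(8 + w) (M(w) = (2*w)*(8 + w) = 2*w*(8 + w))
A = 18
y = -531/2 (y = -177*6/4 = -¼*1062 = -531/2 ≈ -265.50)
M(-14)*y + A = (2*(-14)*(8 - 14))*(-531/2) + 18 = (2*(-14)*(-6))*(-531/2) + 18 = 168*(-531/2) + 18 = -44604 + 18 = -44586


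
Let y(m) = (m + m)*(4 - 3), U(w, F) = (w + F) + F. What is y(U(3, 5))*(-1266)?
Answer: -32916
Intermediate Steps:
U(w, F) = w + 2*F (U(w, F) = (F + w) + F = w + 2*F)
y(m) = 2*m (y(m) = (2*m)*1 = 2*m)
y(U(3, 5))*(-1266) = (2*(3 + 2*5))*(-1266) = (2*(3 + 10))*(-1266) = (2*13)*(-1266) = 26*(-1266) = -32916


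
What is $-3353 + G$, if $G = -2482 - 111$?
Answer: $-5946$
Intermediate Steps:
$G = -2593$
$-3353 + G = -3353 - 2593 = -5946$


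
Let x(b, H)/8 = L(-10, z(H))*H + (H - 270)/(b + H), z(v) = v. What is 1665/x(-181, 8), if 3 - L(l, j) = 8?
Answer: -288045/53264 ≈ -5.4079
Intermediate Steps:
L(l, j) = -5 (L(l, j) = 3 - 1*8 = 3 - 8 = -5)
x(b, H) = -40*H + 8*(-270 + H)/(H + b) (x(b, H) = 8*(-5*H + (H - 270)/(b + H)) = 8*(-5*H + (-270 + H)/(H + b)) = -40*H + 8*(-270 + H)/(H + b))
1665/x(-181, 8) = 1665/((8*(-270 + 8 - 5*8² - 5*8*(-181))/(8 - 181))) = 1665/((8*(-270 + 8 - 5*64 + 7240)/(-173))) = 1665/((8*(-1/173)*(-270 + 8 - 320 + 7240))) = 1665/((8*(-1/173)*6658)) = 1665/(-53264/173) = 1665*(-173/53264) = -288045/53264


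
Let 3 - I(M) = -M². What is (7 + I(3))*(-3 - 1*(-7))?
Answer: 76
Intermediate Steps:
I(M) = 3 + M² (I(M) = 3 - (-1)*M² = 3 + M²)
(7 + I(3))*(-3 - 1*(-7)) = (7 + (3 + 3²))*(-3 - 1*(-7)) = (7 + (3 + 9))*(-3 + 7) = (7 + 12)*4 = 19*4 = 76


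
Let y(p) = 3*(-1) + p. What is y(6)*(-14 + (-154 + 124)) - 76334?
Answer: -76466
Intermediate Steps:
y(p) = -3 + p
y(6)*(-14 + (-154 + 124)) - 76334 = (-3 + 6)*(-14 + (-154 + 124)) - 76334 = 3*(-14 - 30) - 76334 = 3*(-44) - 76334 = -132 - 76334 = -76466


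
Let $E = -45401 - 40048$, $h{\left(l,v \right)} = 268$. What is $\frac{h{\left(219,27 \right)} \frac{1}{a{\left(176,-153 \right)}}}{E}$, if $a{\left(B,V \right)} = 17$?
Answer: $- \frac{268}{1452633} \approx -0.00018449$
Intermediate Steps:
$E = -85449$ ($E = -45401 - 40048 = -85449$)
$\frac{h{\left(219,27 \right)} \frac{1}{a{\left(176,-153 \right)}}}{E} = \frac{268 \cdot \frac{1}{17}}{-85449} = 268 \cdot \frac{1}{17} \left(- \frac{1}{85449}\right) = \frac{268}{17} \left(- \frac{1}{85449}\right) = - \frac{268}{1452633}$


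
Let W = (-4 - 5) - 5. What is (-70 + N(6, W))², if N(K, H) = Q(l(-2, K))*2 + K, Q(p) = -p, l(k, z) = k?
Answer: 3600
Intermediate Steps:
W = -14 (W = -9 - 5 = -14)
N(K, H) = 4 + K (N(K, H) = -1*(-2)*2 + K = 2*2 + K = 4 + K)
(-70 + N(6, W))² = (-70 + (4 + 6))² = (-70 + 10)² = (-60)² = 3600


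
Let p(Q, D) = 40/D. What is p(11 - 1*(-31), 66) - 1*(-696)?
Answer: 22988/33 ≈ 696.61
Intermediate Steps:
p(11 - 1*(-31), 66) - 1*(-696) = 40/66 - 1*(-696) = 40*(1/66) + 696 = 20/33 + 696 = 22988/33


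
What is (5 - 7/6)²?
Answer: 529/36 ≈ 14.694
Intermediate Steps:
(5 - 7/6)² = (23/6)² = 529/36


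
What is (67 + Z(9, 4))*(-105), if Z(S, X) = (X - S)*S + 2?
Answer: -2520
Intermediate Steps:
Z(S, X) = 2 + S*(X - S) (Z(S, X) = S*(X - S) + 2 = 2 + S*(X - S))
(67 + Z(9, 4))*(-105) = (67 + (2 - 1*9² + 9*4))*(-105) = (67 + (2 - 1*81 + 36))*(-105) = (67 + (2 - 81 + 36))*(-105) = (67 - 43)*(-105) = 24*(-105) = -2520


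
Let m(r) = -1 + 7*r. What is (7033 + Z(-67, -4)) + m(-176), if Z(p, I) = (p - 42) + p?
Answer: 5624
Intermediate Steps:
Z(p, I) = -42 + 2*p (Z(p, I) = (-42 + p) + p = -42 + 2*p)
(7033 + Z(-67, -4)) + m(-176) = (7033 + (-42 + 2*(-67))) + (-1 + 7*(-176)) = (7033 + (-42 - 134)) + (-1 - 1232) = (7033 - 176) - 1233 = 6857 - 1233 = 5624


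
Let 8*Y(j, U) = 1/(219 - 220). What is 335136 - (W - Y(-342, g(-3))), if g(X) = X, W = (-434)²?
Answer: 1174239/8 ≈ 1.4678e+5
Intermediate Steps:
W = 188356
Y(j, U) = -⅛ (Y(j, U) = 1/(8*(219 - 220)) = (⅛)/(-1) = (⅛)*(-1) = -⅛)
335136 - (W - Y(-342, g(-3))) = 335136 - (188356 - 1*(-⅛)) = 335136 - (188356 + ⅛) = 335136 - 1*1506849/8 = 335136 - 1506849/8 = 1174239/8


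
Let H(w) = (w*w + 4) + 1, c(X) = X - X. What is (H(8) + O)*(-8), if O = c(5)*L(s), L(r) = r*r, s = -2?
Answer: -552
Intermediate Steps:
c(X) = 0
L(r) = r²
O = 0 (O = 0*(-2)² = 0*4 = 0)
H(w) = 5 + w² (H(w) = (w² + 4) + 1 = (4 + w²) + 1 = 5 + w²)
(H(8) + O)*(-8) = ((5 + 8²) + 0)*(-8) = ((5 + 64) + 0)*(-8) = (69 + 0)*(-8) = 69*(-8) = -552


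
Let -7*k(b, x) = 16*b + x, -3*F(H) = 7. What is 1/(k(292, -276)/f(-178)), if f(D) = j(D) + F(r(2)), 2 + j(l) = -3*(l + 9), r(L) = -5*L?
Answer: -377/471 ≈ -0.80042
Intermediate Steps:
F(H) = -7/3 (F(H) = -1/3*7 = -7/3)
j(l) = -29 - 3*l (j(l) = -2 - 3*(l + 9) = -2 - 3*(9 + l) = -2 + (-27 - 3*l) = -29 - 3*l)
k(b, x) = -16*b/7 - x/7 (k(b, x) = -(16*b + x)/7 = -(x + 16*b)/7 = -16*b/7 - x/7)
f(D) = -94/3 - 3*D (f(D) = (-29 - 3*D) - 7/3 = -94/3 - 3*D)
1/(k(292, -276)/f(-178)) = 1/((-16/7*292 - 1/7*(-276))/(-94/3 - 3*(-178))) = 1/((-4672/7 + 276/7)/(-94/3 + 534)) = 1/(-628/1508/3) = 1/(-628*3/1508) = 1/(-471/377) = -377/471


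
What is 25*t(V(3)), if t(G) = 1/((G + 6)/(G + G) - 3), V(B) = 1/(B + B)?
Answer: 50/31 ≈ 1.6129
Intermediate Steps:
V(B) = 1/(2*B)
t(G) = 1/(-3 + (6 + G)/(2*G)) (t(G) = 1/((6 + G)/((2*G)) - 3) = 1/((6 + G)*(1/(2*G)) - 3) = 1/((6 + G)/(2*G) - 3) = 1/(-3 + (6 + G)/(2*G)))
25*t(V(3)) = 25*(-2*(½)/3/(-6 + 5*((½)/3))) = 25*(-2*(½)*(⅓)/(-6 + 5*((½)*(⅓)))) = 25*(-2*⅙/(-6 + 5*(⅙))) = 25*(-2*⅙/(-6 + ⅚)) = 25*(-2*⅙/(-31/6)) = 25*(-2*⅙*(-6/31)) = 25*(2/31) = 50/31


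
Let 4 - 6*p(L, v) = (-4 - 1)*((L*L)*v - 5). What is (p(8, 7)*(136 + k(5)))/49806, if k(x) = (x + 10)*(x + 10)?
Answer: 801059/298836 ≈ 2.6806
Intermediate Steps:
k(x) = (10 + x)**2 (k(x) = (10 + x)*(10 + x) = (10 + x)**2)
p(L, v) = -7/2 + 5*v*L**2/6 (p(L, v) = 2/3 - (-4 - 1)*((L*L)*v - 5)/6 = 2/3 - (-5)*(L**2*v - 5)/6 = 2/3 - (-5)*(v*L**2 - 5)/6 = 2/3 - (-5)*(-5 + v*L**2)/6 = 2/3 - (25 - 5*v*L**2)/6 = 2/3 + (-25/6 + 5*v*L**2/6) = -7/2 + 5*v*L**2/6)
(p(8, 7)*(136 + k(5)))/49806 = ((-7/2 + (5/6)*7*8**2)*(136 + (10 + 5)**2))/49806 = ((-7/2 + (5/6)*7*64)*(136 + 15**2))*(1/49806) = ((-7/2 + 1120/3)*(136 + 225))*(1/49806) = ((2219/6)*361)*(1/49806) = (801059/6)*(1/49806) = 801059/298836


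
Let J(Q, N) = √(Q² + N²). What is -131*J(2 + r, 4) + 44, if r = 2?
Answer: 44 - 524*√2 ≈ -697.05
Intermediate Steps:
J(Q, N) = √(N² + Q²)
-131*J(2 + r, 4) + 44 = -131*√(4² + (2 + 2)²) + 44 = -131*√(16 + 4²) + 44 = -131*√(16 + 16) + 44 = -524*√2 + 44 = 44 - 524*√2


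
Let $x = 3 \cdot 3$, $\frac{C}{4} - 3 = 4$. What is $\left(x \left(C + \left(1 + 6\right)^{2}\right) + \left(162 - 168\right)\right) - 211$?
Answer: $476$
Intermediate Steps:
$C = 28$ ($C = 12 + 4 \cdot 4 = 12 + 16 = 28$)
$x = 9$
$\left(x \left(C + \left(1 + 6\right)^{2}\right) + \left(162 - 168\right)\right) - 211 = \left(9 \left(28 + \left(1 + 6\right)^{2}\right) + \left(162 - 168\right)\right) - 211 = \left(9 \left(28 + 7^{2}\right) - 6\right) - 211 = \left(9 \left(28 + 49\right) - 6\right) - 211 = \left(9 \cdot 77 - 6\right) - 211 = \left(693 - 6\right) - 211 = 687 - 211 = 476$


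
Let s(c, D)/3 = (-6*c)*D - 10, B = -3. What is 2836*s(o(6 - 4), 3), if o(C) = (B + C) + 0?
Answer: 68064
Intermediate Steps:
o(C) = -3 + C (o(C) = (-3 + C) + 0 = -3 + C)
s(c, D) = -30 - 18*D*c (s(c, D) = 3*((-6*c)*D - 10) = 3*(-6*D*c - 10) = 3*(-10 - 6*D*c) = -30 - 18*D*c)
2836*s(o(6 - 4), 3) = 2836*(-30 - 18*3*(-3 + (6 - 4))) = 2836*(-30 - 18*3*(-3 + 2)) = 2836*(-30 - 18*3*(-1)) = 2836*(-30 + 54) = 2836*24 = 68064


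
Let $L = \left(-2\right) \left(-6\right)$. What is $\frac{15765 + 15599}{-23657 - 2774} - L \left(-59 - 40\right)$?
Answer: $\frac{31368664}{26431} \approx 1186.8$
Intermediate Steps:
$L = 12$
$\frac{15765 + 15599}{-23657 - 2774} - L \left(-59 - 40\right) = \frac{15765 + 15599}{-23657 - 2774} - 12 \left(-59 - 40\right) = \frac{31364}{-26431} - 12 \left(-99\right) = 31364 \left(- \frac{1}{26431}\right) - -1188 = - \frac{31364}{26431} + 1188 = \frac{31368664}{26431}$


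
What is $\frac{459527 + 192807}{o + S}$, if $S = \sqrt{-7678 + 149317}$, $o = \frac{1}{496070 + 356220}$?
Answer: $- \frac{555977744860}{102886320896079899} + \frac{473854272166729400 \sqrt{141639}}{102886320896079899} \approx 1733.3$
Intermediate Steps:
$o = \frac{1}{852290} \approx 1.1733 \cdot 10^{-6}$
$S = \sqrt{141639} \approx 376.35$
$\frac{459527 + 192807}{o + S} = \frac{459527 + 192807}{\frac{1}{852290} + \sqrt{141639}} = \frac{652334}{\frac{1}{852290} + \sqrt{141639}}$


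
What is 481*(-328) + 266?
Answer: -157502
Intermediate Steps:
481*(-328) + 266 = -157768 + 266 = -157502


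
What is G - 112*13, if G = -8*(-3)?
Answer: -1432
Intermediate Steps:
G = 24
G - 112*13 = 24 - 112*13 = 24 - 1456 = -1432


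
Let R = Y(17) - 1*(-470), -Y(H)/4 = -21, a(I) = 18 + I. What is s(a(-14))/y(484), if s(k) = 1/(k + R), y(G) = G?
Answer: 1/270072 ≈ 3.7027e-6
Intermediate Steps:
Y(H) = 84 (Y(H) = -4*(-21) = 84)
R = 554 (R = 84 - 1*(-470) = 84 + 470 = 554)
s(k) = 1/(554 + k) (s(k) = 1/(k + 554) = 1/(554 + k))
s(a(-14))/y(484) = 1/((554 + (18 - 14))*484) = (1/484)/(554 + 4) = (1/484)/558 = (1/558)*(1/484) = 1/270072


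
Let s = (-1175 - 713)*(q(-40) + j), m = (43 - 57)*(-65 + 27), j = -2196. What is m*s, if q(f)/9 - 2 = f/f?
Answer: 2178578304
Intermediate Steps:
q(f) = 27 (q(f) = 18 + 9*(f/f) = 18 + 9*1 = 18 + 9 = 27)
m = 532 (m = -14*(-38) = 532)
s = 4095072 (s = (-1175 - 713)*(27 - 2196) = -1888*(-2169) = 4095072)
m*s = 532*4095072 = 2178578304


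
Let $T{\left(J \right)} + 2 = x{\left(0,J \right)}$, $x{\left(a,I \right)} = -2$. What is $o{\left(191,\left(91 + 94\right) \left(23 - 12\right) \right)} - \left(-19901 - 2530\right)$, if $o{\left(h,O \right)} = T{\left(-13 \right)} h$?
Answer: $21667$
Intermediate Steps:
$T{\left(J \right)} = -4$ ($T{\left(J \right)} = -2 - 2 = -4$)
$o{\left(h,O \right)} = - 4 h$
$o{\left(191,\left(91 + 94\right) \left(23 - 12\right) \right)} - \left(-19901 - 2530\right) = \left(-4\right) 191 - \left(-19901 - 2530\right) = -764 - \left(-19901 - 2530\right) = -764 - -22431 = -764 + 22431 = 21667$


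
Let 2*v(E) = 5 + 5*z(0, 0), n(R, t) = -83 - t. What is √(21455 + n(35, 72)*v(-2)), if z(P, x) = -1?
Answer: √21455 ≈ 146.48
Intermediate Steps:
v(E) = 0 (v(E) = (5 + 5*(-1))/2 = (5 - 5)/2 = (½)*0 = 0)
√(21455 + n(35, 72)*v(-2)) = √(21455 + (-83 - 1*72)*0) = √(21455 + (-83 - 72)*0) = √(21455 - 155*0) = √(21455 + 0) = √21455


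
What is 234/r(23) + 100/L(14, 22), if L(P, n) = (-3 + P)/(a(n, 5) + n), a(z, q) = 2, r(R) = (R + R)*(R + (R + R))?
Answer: 1270029/5819 ≈ 218.26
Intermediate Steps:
r(R) = 6*R**2 (r(R) = (2*R)*(R + 2*R) = (2*R)*(3*R) = 6*R**2)
L(P, n) = (-3 + P)/(2 + n)
234/r(23) + 100/L(14, 22) = 234/((6*23**2)) + 100/(((-3 + 14)/(2 + 22))) = 234/((6*529)) + 100/((11/24)) = 234/3174 + 100/(((1/24)*11)) = 234*(1/3174) + 100/(11/24) = 39/529 + 100*(24/11) = 39/529 + 2400/11 = 1270029/5819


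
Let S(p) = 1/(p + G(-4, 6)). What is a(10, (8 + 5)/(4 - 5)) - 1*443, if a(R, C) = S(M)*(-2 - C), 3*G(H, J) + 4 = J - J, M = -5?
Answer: -8450/19 ≈ -444.74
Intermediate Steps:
G(H, J) = -4/3 (G(H, J) = -4/3 + (J - J)/3 = -4/3 + (1/3)*0 = -4/3 + 0 = -4/3)
S(p) = 1/(-4/3 + p) (S(p) = 1/(p - 4/3) = 1/(-4/3 + p))
a(R, C) = 6/19 + 3*C/19 (a(R, C) = (3/(-4 + 3*(-5)))*(-2 - C) = (3/(-4 - 15))*(-2 - C) = (3/(-19))*(-2 - C) = (3*(-1/19))*(-2 - C) = -3*(-2 - C)/19 = 6/19 + 3*C/19)
a(10, (8 + 5)/(4 - 5)) - 1*443 = (6/19 + 3*((8 + 5)/(4 - 5))/19) - 1*443 = (6/19 + 3*(13/(-1))/19) - 443 = (6/19 + 3*(13*(-1))/19) - 443 = (6/19 + (3/19)*(-13)) - 443 = (6/19 - 39/19) - 443 = -33/19 - 443 = -8450/19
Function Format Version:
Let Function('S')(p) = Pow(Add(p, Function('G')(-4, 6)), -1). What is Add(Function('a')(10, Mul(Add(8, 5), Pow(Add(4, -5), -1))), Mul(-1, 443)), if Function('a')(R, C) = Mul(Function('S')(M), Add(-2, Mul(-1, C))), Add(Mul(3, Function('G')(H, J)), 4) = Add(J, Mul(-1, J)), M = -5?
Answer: Rational(-8450, 19) ≈ -444.74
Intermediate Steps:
Function('G')(H, J) = Rational(-4, 3) (Function('G')(H, J) = Add(Rational(-4, 3), Mul(Rational(1, 3), Add(J, Mul(-1, J)))) = Add(Rational(-4, 3), Mul(Rational(1, 3), 0)) = Add(Rational(-4, 3), 0) = Rational(-4, 3))
Function('S')(p) = Pow(Add(Rational(-4, 3), p), -1) (Function('S')(p) = Pow(Add(p, Rational(-4, 3)), -1) = Pow(Add(Rational(-4, 3), p), -1))
Function('a')(R, C) = Add(Rational(6, 19), Mul(Rational(3, 19), C)) (Function('a')(R, C) = Mul(Mul(3, Pow(Add(-4, Mul(3, -5)), -1)), Add(-2, Mul(-1, C))) = Mul(Mul(3, Pow(Add(-4, -15), -1)), Add(-2, Mul(-1, C))) = Mul(Mul(3, Pow(-19, -1)), Add(-2, Mul(-1, C))) = Mul(Mul(3, Rational(-1, 19)), Add(-2, Mul(-1, C))) = Mul(Rational(-3, 19), Add(-2, Mul(-1, C))) = Add(Rational(6, 19), Mul(Rational(3, 19), C)))
Add(Function('a')(10, Mul(Add(8, 5), Pow(Add(4, -5), -1))), Mul(-1, 443)) = Add(Add(Rational(6, 19), Mul(Rational(3, 19), Mul(Add(8, 5), Pow(Add(4, -5), -1)))), Mul(-1, 443)) = Add(Add(Rational(6, 19), Mul(Rational(3, 19), Mul(13, Pow(-1, -1)))), -443) = Add(Add(Rational(6, 19), Mul(Rational(3, 19), Mul(13, -1))), -443) = Add(Add(Rational(6, 19), Mul(Rational(3, 19), -13)), -443) = Add(Add(Rational(6, 19), Rational(-39, 19)), -443) = Add(Rational(-33, 19), -443) = Rational(-8450, 19)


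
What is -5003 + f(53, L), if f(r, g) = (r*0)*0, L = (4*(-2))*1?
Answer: -5003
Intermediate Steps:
L = -8 (L = -8*1 = -8)
f(r, g) = 0 (f(r, g) = 0*0 = 0)
-5003 + f(53, L) = -5003 + 0 = -5003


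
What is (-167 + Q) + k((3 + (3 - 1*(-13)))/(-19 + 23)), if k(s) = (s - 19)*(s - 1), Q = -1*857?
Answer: -17239/16 ≈ -1077.4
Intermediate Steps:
Q = -857
k(s) = (-1 + s)*(-19 + s) (k(s) = (-19 + s)*(-1 + s) = (-1 + s)*(-19 + s))
(-167 + Q) + k((3 + (3 - 1*(-13)))/(-19 + 23)) = (-167 - 857) + (19 + ((3 + (3 - 1*(-13)))/(-19 + 23))**2 - 20*(3 + (3 - 1*(-13)))/(-19 + 23)) = -1024 + (19 + ((3 + (3 + 13))/4)**2 - 20*(3 + (3 + 13))/4) = -1024 + (19 + ((3 + 16)*(1/4))**2 - 20*(3 + 16)/4) = -1024 + (19 + (19*(1/4))**2 - 380/4) = -1024 + (19 + (19/4)**2 - 20*19/4) = -1024 + (19 + 361/16 - 95) = -1024 - 855/16 = -17239/16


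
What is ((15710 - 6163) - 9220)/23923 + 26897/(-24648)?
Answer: -48876695/45358008 ≈ -1.0776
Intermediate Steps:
((15710 - 6163) - 9220)/23923 + 26897/(-24648) = (9547 - 9220)*(1/23923) + 26897*(-1/24648) = 327*(1/23923) - 2069/1896 = 327/23923 - 2069/1896 = -48876695/45358008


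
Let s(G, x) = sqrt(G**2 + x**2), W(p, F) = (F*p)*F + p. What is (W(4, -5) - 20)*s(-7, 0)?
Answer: 588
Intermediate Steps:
W(p, F) = p + p*F**2 (W(p, F) = p*F**2 + p = p + p*F**2)
(W(4, -5) - 20)*s(-7, 0) = (4*(1 + (-5)**2) - 20)*sqrt((-7)**2 + 0**2) = (4*(1 + 25) - 20)*sqrt(49 + 0) = (4*26 - 20)*sqrt(49) = (104 - 20)*7 = 84*7 = 588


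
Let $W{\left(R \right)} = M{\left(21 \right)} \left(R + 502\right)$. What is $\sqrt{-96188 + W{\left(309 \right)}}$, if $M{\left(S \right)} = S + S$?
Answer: $i \sqrt{62126} \approx 249.25 i$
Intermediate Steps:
$M{\left(S \right)} = 2 S$
$W{\left(R \right)} = 21084 + 42 R$ ($W{\left(R \right)} = 2 \cdot 21 \left(R + 502\right) = 42 \left(502 + R\right) = 21084 + 42 R$)
$\sqrt{-96188 + W{\left(309 \right)}} = \sqrt{-96188 + \left(21084 + 42 \cdot 309\right)} = \sqrt{-96188 + \left(21084 + 12978\right)} = \sqrt{-96188 + 34062} = \sqrt{-62126} = i \sqrt{62126}$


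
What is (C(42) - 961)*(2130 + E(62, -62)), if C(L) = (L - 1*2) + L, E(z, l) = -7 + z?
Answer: -1920615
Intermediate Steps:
C(L) = -2 + 2*L (C(L) = (L - 2) + L = (-2 + L) + L = -2 + 2*L)
(C(42) - 961)*(2130 + E(62, -62)) = ((-2 + 2*42) - 961)*(2130 + (-7 + 62)) = ((-2 + 84) - 961)*(2130 + 55) = (82 - 961)*2185 = -879*2185 = -1920615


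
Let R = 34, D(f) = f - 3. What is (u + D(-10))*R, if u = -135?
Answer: -5032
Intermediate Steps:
D(f) = -3 + f
(u + D(-10))*R = (-135 + (-3 - 10))*34 = (-135 - 13)*34 = -148*34 = -5032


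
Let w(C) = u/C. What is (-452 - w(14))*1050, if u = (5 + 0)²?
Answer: -476475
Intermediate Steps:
u = 25 (u = 5² = 25)
w(C) = 25/C
(-452 - w(14))*1050 = (-452 - 25/14)*1050 = -6353/14*1050 = -476475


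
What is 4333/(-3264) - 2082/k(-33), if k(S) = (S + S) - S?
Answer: 2217553/35904 ≈ 61.763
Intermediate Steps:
k(S) = S (k(S) = 2*S - S = S)
4333/(-3264) - 2082/k(-33) = 4333/(-3264) - 2082/(-33) = 4333*(-1/3264) - 2082*(-1/33) = -4333/3264 + 694/11 = 2217553/35904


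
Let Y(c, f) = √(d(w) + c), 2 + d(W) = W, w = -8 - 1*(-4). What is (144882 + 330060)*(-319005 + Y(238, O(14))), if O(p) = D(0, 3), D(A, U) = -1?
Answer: -151508872710 + 949884*√58 ≈ -1.5150e+11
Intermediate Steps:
w = -4 (w = -8 + 4 = -4)
d(W) = -2 + W
O(p) = -1
Y(c, f) = √(-6 + c) (Y(c, f) = √((-2 - 4) + c) = √(-6 + c))
(144882 + 330060)*(-319005 + Y(238, O(14))) = (144882 + 330060)*(-319005 + √(-6 + 238)) = 474942*(-319005 + √232) = 474942*(-319005 + 2*√58) = -151508872710 + 949884*√58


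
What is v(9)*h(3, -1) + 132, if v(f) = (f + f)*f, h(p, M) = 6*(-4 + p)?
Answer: -840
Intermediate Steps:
h(p, M) = -24 + 6*p
v(f) = 2*f² (v(f) = (2*f)*f = 2*f²)
v(9)*h(3, -1) + 132 = (2*9²)*(-24 + 6*3) + 132 = (2*81)*(-24 + 18) + 132 = 162*(-6) + 132 = -972 + 132 = -840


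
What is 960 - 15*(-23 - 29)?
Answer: 1740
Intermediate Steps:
960 - 15*(-23 - 29) = 960 - 15*(-52) = 960 - 1*(-780) = 960 + 780 = 1740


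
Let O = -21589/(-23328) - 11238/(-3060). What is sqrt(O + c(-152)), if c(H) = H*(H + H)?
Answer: sqrt(15577786175930)/18360 ≈ 214.97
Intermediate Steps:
c(H) = 2*H**2 (c(H) = H*(2*H) = 2*H**2)
O = 9117289/1982880 (O = -21589*(-1/23328) - 11238*(-1/3060) = 21589/23328 + 1873/510 = 9117289/1982880 ≈ 4.5980)
sqrt(O + c(-152)) = sqrt(9117289/1982880 + 2*(-152)**2) = sqrt(9117289/1982880 + 2*23104) = sqrt(9117289/1982880 + 46208) = sqrt(91634036329/1982880) = sqrt(15577786175930)/18360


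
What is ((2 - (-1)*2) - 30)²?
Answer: 676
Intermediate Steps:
((2 - (-1)*2) - 30)² = ((2 - 1*(-2)) - 30)² = ((2 + 2) - 30)² = (4 - 30)² = (-26)² = 676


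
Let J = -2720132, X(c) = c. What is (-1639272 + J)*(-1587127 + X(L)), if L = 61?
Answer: 6918661868664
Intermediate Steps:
(-1639272 + J)*(-1587127 + X(L)) = (-1639272 - 2720132)*(-1587127 + 61) = -4359404*(-1587066) = 6918661868664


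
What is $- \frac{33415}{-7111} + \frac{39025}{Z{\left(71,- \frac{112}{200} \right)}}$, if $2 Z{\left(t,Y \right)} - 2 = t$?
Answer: $\frac{557452845}{519103} \approx 1073.9$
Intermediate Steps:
$Z{\left(t,Y \right)} = 1 + \frac{t}{2}$
$- \frac{33415}{-7111} + \frac{39025}{Z{\left(71,- \frac{112}{200} \right)}} = - \frac{33415}{-7111} + \frac{39025}{1 + \frac{1}{2} \cdot 71} = \left(-33415\right) \left(- \frac{1}{7111}\right) + \frac{39025}{1 + \frac{71}{2}} = \frac{33415}{7111} + \frac{39025}{\frac{73}{2}} = \frac{33415}{7111} + 39025 \cdot \frac{2}{73} = \frac{33415}{7111} + \frac{78050}{73} = \frac{557452845}{519103}$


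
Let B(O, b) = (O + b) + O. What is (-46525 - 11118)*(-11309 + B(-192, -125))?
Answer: 681224974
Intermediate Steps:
B(O, b) = b + 2*O
(-46525 - 11118)*(-11309 + B(-192, -125)) = (-46525 - 11118)*(-11309 + (-125 + 2*(-192))) = -57643*(-11309 + (-125 - 384)) = -57643*(-11309 - 509) = -57643*(-11818) = 681224974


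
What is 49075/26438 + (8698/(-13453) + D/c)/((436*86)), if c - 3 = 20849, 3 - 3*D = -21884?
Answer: 774286193198415137/417130221704113632 ≈ 1.8562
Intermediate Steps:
D = 21887/3 (D = 1 - ⅓*(-21884) = 1 + 21884/3 = 21887/3 ≈ 7295.7)
c = 20852 (c = 3 + 20849 = 20852)
49075/26438 + (8698/(-13453) + D/c)/((436*86)) = 49075/26438 + (8698/(-13453) + (21887/3)/20852)/((436*86)) = 49075*(1/26438) + (8698*(-1/13453) + (21887/3)*(1/20852))/37496 = 49075/26438 + (-8698/13453 + 21887/62556)*(1/37496) = 49075/26438 - 249666277/841565868*1/37496 = 49075/26438 - 249666277/31555353786528 = 774286193198415137/417130221704113632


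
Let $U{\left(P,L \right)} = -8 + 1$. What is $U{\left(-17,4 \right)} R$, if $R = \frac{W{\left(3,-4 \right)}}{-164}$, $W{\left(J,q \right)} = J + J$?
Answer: $\frac{21}{82} \approx 0.2561$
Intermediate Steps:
$U{\left(P,L \right)} = -7$
$W{\left(J,q \right)} = 2 J$
$R = - \frac{3}{82}$ ($R = \frac{2 \cdot 3}{-164} = 6 \left(- \frac{1}{164}\right) = - \frac{3}{82} \approx -0.036585$)
$U{\left(-17,4 \right)} R = \left(-7\right) \left(- \frac{3}{82}\right) = \frac{21}{82}$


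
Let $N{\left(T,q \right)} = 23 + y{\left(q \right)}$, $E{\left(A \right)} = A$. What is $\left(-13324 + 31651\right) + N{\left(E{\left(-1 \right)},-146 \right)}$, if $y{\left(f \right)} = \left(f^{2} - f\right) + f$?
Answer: $39666$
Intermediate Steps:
$y{\left(f \right)} = f^{2}$
$N{\left(T,q \right)} = 23 + q^{2}$
$\left(-13324 + 31651\right) + N{\left(E{\left(-1 \right)},-146 \right)} = \left(-13324 + 31651\right) + \left(23 + \left(-146\right)^{2}\right) = 18327 + \left(23 + 21316\right) = 18327 + 21339 = 39666$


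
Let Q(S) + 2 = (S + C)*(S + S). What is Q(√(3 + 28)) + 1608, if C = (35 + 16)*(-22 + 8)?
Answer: 1668 - 1428*√31 ≈ -6282.8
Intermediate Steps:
C = -714 (C = 51*(-14) = -714)
Q(S) = -2 + 2*S*(-714 + S) (Q(S) = -2 + (S - 714)*(S + S) = -2 + (-714 + S)*(2*S) = -2 + 2*S*(-714 + S))
Q(√(3 + 28)) + 1608 = (-2 - 1428*√(3 + 28) + 2*(√(3 + 28))²) + 1608 = (-2 - 1428*√31 + 2*(√31)²) + 1608 = (-2 - 1428*√31 + 2*31) + 1608 = (-2 - 1428*√31 + 62) + 1608 = (60 - 1428*√31) + 1608 = 1668 - 1428*√31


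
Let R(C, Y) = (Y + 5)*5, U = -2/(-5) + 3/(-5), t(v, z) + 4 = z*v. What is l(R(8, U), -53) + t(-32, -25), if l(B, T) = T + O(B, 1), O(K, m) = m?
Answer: 744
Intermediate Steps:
t(v, z) = -4 + v*z (t(v, z) = -4 + z*v = -4 + v*z)
U = -⅕ (U = -2*(-⅕) + 3*(-⅕) = ⅖ - ⅗ = -⅕ ≈ -0.20000)
R(C, Y) = 25 + 5*Y (R(C, Y) = (5 + Y)*5 = 25 + 5*Y)
l(B, T) = 1 + T (l(B, T) = T + 1 = 1 + T)
l(R(8, U), -53) + t(-32, -25) = (1 - 53) + (-4 - 32*(-25)) = -52 + (-4 + 800) = -52 + 796 = 744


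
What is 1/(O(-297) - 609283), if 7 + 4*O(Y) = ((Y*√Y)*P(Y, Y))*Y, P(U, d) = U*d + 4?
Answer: -4874278/8991195383333670765077 - 46687083102*I*√33/8991195383333670765077 ≈ -5.4212e-16 - 2.9829e-11*I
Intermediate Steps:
P(U, d) = 4 + U*d
O(Y) = -7/4 + Y^(5/2)*(4 + Y²)/4 (O(Y) = -7/4 + (((Y*√Y)*(4 + Y*Y))*Y)/4 = -7/4 + ((Y^(3/2)*(4 + Y²))*Y)/4 = -7/4 + (Y^(5/2)*(4 + Y²))/4 = -7/4 + Y^(5/2)*(4 + Y²)/4)
1/(O(-297) - 609283) = 1/((-7/4 + (-297)^(5/2)*(4 + (-297)²)/4) - 609283) = 1/((-7/4 + (264627*I*√33)*(4 + 88209)/4) - 609283) = 1/((-7/4 + (¼)*(264627*I*√33)*88213) - 609283) = 1/((-7/4 + 23343541551*I*√33/4) - 609283) = 1/(-2437139/4 + 23343541551*I*√33/4)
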